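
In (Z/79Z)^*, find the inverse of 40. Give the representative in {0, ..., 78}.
Apply the extended Euclidean algorithm to (79, 40), tracking rows (r, s, t) with s·79 + t·40 = r. Each division r_prev = q·r_cur + r_new produces the new row as (previous row) − q·(current row):
  row A: (79, 1, 0)   [1·79 + 0·40 = 79]
  row B: (40, 0, 1)   [0·79 + 1·40 = 40]
  79 = 1·40 + 39   → row C = row A − 1·row B = (39, 1, −1)   [check: 1·79 − 1·40 = 39]
  40 = 1·39 + 1   → row D = row B − 1·row C = (1, −1, 2)   [check: −1·79 + 2·40 = 1]
  39 = 39·1 + 0   → remainder 0, stop. gcd = 1 (last nonzero row D).
The gcd is 1, so 40 is invertible mod 79. The last nonzero row gives −1·79 + 2·40 = 1, so t = 2. So 40^(−1) ≡ 2 (mod 79). Verify: 40 · 2 = 80 ≡ 1 (mod 79). ✓

Final answer: 40^(−1) ≡ 2 (mod 79)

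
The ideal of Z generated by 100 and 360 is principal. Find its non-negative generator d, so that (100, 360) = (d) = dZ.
In the PID Z, (a, b) is generated by gcd(a, b). Compute gcd(360, 100) with the extended Euclidean algorithm, tracking rows (r, s, t) with s·360 + t·100 = r:
  row A: (360, 1, 0)   [1·360 + 0·100 = 360]
  row B: (100, 0, 1)   [0·360 + 1·100 = 100]
  360 = 3·100 + 60   → row C = row A − 3·row B = (60, 1, −3)   [check: 1·360 − 3·100 = 60]
  100 = 1·60 + 40   → row D = row B − 1·row C = (40, −1, 4)   [check: −1·360 + 4·100 = 40]
  60 = 1·40 + 20   → row E = row C − 1·row D = (20, 2, −7)   [check: 2·360 − 7·100 = 20]
  40 = 2·20 + 0   → remainder 0, stop. gcd = 20 (last nonzero row E).
So gcd(100, 360) = 20, with Bézout identity 2·360 − 7·100 = 20. Containment (⊇): the Bézout identity exhibits 20 as an element of (100, 360), giving (20) ⊆ (100, 360). Containment (⊆): since 20 | 100 and 20 | 360 (100 = 20·5, 360 = 20·18), every Z-linear combination of 100 and 360 is divisible by 20, so (100, 360) ⊆ (20). Therefore (100, 360) = (20), d = 20.

Final answer: (100, 360) = (20); d = 20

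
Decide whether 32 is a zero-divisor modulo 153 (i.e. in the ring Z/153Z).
NO

gcd(32, 153) = 1, so 32 is a unit in Z/153Z (it has a multiplicative inverse). A unit cannot be a zero-divisor: if 32·b ≡ 0 then multiplying both sides by 32^(−1) gives b ≡ 0. So 32 is not a zero-divisor.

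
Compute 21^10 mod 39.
Use repeated squaring. Binary(10) = 1010. Walk through the bits of the exponent 10 left-to-right: at each bit after the leading one, square the running value, then multiply by 21 if the bit is 1 (always reducing mod 39):
  bit 1 = 1 (leading): start with 21.
  bit 2 = 0: square 21^2 = 441 ≡ 12 (mod 39).
  bit 3 = 1: square 12^2 = 144 ≡ 27; bit is 1, so multiply 27·21 = 567 ≡ 21 (mod 39).
  bit 4 = 0: square 21^2 = 441 ≡ 12 (mod 39).
Final value: 21^10 ≡ 12 (mod 39).

Final answer: 12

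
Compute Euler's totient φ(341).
φ is multiplicative, with φ(p^e) = p^e − p^(e−1). Factorise 341 = 11 · 31. Then
  φ(341) = (11 − 1) · (31 − 1) = 10 · 30 = 300.

Final answer: φ(341) = 300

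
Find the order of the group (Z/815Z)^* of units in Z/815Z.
(Z/815Z)^* consists of the classes a with gcd(a, 815) = 1, so its order is φ(815). φ is multiplicative, with φ(p^e) = p^e − p^(e−1). Factorise 815 = 5 · 163. Then
  φ(815) = (5 − 1) · (163 − 1) = 4 · 162 = 648.
Thus |(Z/815Z)^*| = 648.

Final answer: |(Z/815Z)^*| = 648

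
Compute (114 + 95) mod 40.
9

Reduce the summands first: 114 ≡ 34, 95 ≡ 15 (mod 40), so 114 + 95 ≡ 34 + 15 (mod 40). 34 + 15 = 49; 49 = 1·40 + 9, so (114 + 95) mod 40 = 9.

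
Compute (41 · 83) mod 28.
15

Reduce the factors first: 41 ≡ 13, 83 ≡ 27 (mod 28), so 41 · 83 ≡ 13 · 27 (mod 28). 13 · 27 = 351. Dividing by 28: 351 = 12·28 + 15. So (41 · 83) mod 28 = 15.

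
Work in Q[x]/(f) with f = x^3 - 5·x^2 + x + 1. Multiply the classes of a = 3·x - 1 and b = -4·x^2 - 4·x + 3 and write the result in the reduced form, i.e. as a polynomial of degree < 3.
First multiply in Q[x] without reducing: a · b = -12·x^3 - 8·x^2 + 13·x - 3. Now divide by f(x) = x^3 - 5·x^2 + x + 1, eliminating the leading term at each step:
  leading term -12·x^3: subtract (-12)·f(x) = -12·x^3 + 60·x^2 - 12·x - 12, leaving -68·x^2 + 25·x + 9
The degree is now < 3, so this is the remainder. Hence a · b ≡ -68·x^2 + 25·x + 9 in Q[x]/(f).

Final answer: a · b ≡ -68·x^2 + 25·x + 9 (mod f(x))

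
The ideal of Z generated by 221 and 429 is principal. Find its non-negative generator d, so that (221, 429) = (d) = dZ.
In the PID Z, (a, b) is generated by gcd(a, b). Compute gcd(429, 221) with the extended Euclidean algorithm, tracking rows (r, s, t) with s·429 + t·221 = r:
  row A: (429, 1, 0)   [1·429 + 0·221 = 429]
  row B: (221, 0, 1)   [0·429 + 1·221 = 221]
  429 = 1·221 + 208   → row C = row A − 1·row B = (208, 1, −1)   [check: 1·429 − 1·221 = 208]
  221 = 1·208 + 13   → row D = row B − 1·row C = (13, −1, 2)   [check: −1·429 + 2·221 = 13]
  208 = 16·13 + 0   → remainder 0, stop. gcd = 13 (last nonzero row D).
So gcd(221, 429) = 13, with Bézout identity −1·429 + 2·221 = 13. Containment (⊇): the Bézout identity exhibits 13 as an element of (221, 429), giving (13) ⊆ (221, 429). Containment (⊆): since 13 | 221 and 13 | 429 (221 = 13·17, 429 = 13·33), every Z-linear combination of 221 and 429 is divisible by 13, so (221, 429) ⊆ (13). Therefore (221, 429) = (13), d = 13.

Final answer: (221, 429) = (13); d = 13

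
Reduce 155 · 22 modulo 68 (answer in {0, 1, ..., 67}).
Reduce the factors first: 155 ≡ 19 (mod 68), so 155 · 22 ≡ 19 · 22 (mod 68). 19 · 22 = 418. Dividing by 68: 418 = 6·68 + 10. So (155 · 22) mod 68 = 10.

Final answer: 10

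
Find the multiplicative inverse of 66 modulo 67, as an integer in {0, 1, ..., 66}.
66^(−1) ≡ 66 (mod 67)

Apply the extended Euclidean algorithm to (67, 66), tracking rows (r, s, t) with s·67 + t·66 = r. Each division r_prev = q·r_cur + r_new produces the new row as (previous row) − q·(current row):
  row A: (67, 1, 0)   [1·67 + 0·66 = 67]
  row B: (66, 0, 1)   [0·67 + 1·66 = 66]
  67 = 1·66 + 1   → row C = row A − 1·row B = (1, 1, −1)   [check: 1·67 − 1·66 = 1]
  66 = 66·1 + 0   → remainder 0, stop. gcd = 1 (last nonzero row C).
The gcd is 1, so 66 is invertible mod 67. The last nonzero row gives 1·67 − 1·66 = 1, so t = −1. So 66^(−1) ≡ −1 ≡ 66 (mod 67). Verify: 66 · 66 = 4356 ≡ 1 (mod 67). ✓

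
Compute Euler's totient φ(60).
φ(60) = 16

φ is multiplicative, with φ(p^e) = p^e − p^(e−1). Factorise 60 = 2^2 · 3 · 5. Then
  φ(60) = (2^2 − 2^1) · (3 − 1) · (5 − 1) = 2 · 2 · 4 = 16.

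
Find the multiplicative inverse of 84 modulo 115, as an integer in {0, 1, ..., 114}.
Apply the extended Euclidean algorithm to (115, 84), tracking rows (r, s, t) with s·115 + t·84 = r. Each division r_prev = q·r_cur + r_new produces the new row as (previous row) − q·(current row):
  row A: (115, 1, 0)   [1·115 + 0·84 = 115]
  row B: (84, 0, 1)   [0·115 + 1·84 = 84]
  115 = 1·84 + 31   → row C = row A − 1·row B = (31, 1, −1)   [check: 1·115 − 1·84 = 31]
  84 = 2·31 + 22   → row D = row B − 2·row C = (22, −2, 3)   [check: −2·115 + 3·84 = 22]
  31 = 1·22 + 9   → row E = row C − 1·row D = (9, 3, −4)   [check: 3·115 − 4·84 = 9]
  22 = 2·9 + 4   → row F = row D − 2·row E = (4, −8, 11)   [check: −8·115 + 11·84 = 4]
  9 = 2·4 + 1   → row G = row E − 2·row F = (1, 19, −26)   [check: 19·115 − 26·84 = 1]
  4 = 4·1 + 0   → remainder 0, stop. gcd = 1 (last nonzero row G).
The gcd is 1, so 84 is invertible mod 115. The last nonzero row gives 19·115 − 26·84 = 1, so t = −26. So 84^(−1) ≡ −26 ≡ 89 (mod 115). Verify: 84 · 89 = 7476 ≡ 1 (mod 115). ✓

Final answer: 84^(−1) ≡ 89 (mod 115)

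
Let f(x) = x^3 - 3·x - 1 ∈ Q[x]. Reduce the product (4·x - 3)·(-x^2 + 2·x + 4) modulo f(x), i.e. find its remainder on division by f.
First multiply in Q[x] without reducing: a · b = -4·x^3 + 11·x^2 + 10·x - 12. Now divide by f(x) = x^3 - 3·x - 1, eliminating the leading term at each step:
  leading term -4·x^3: subtract (-4)·f(x) = -4·x^3 + 12·x + 4, leaving 11·x^2 - 2·x - 16
The degree is now < 3, so this is the remainder. Hence a · b ≡ 11·x^2 - 2·x - 16 in Q[x]/(f).

Final answer: a · b ≡ 11·x^2 - 2·x - 16 (mod f(x))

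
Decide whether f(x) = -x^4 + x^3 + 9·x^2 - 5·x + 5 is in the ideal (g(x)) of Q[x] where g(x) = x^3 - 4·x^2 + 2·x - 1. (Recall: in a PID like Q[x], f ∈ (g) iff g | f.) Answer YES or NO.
In Q[x] the ideal (g) consists of all multiples of g, so f ∈ (g) iff g | f, i.e. iff the remainder of f on division by g is 0. Divide f by g (g is monic, so eliminate the leading term of the running remainder at each step):
  leading term -x^4: subtract (-x)·g(x) = -x^4 + 4·x^3 - 2·x^2 + x, leaving -3·x^3 + 11·x^2 - 6·x + 5
  leading term -3·x^3: subtract (-3)·g(x) = -3·x^3 + 12·x^2 - 6·x + 3, leaving 2 - x^2
The remainder r(x) = 2 - x^2 ≠ 0 (and deg r < deg g), so g ∤ f, i.e. f ∉ (g).

Final answer: NO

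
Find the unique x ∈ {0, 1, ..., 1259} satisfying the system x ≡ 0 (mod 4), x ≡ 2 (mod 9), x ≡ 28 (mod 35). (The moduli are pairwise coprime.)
x ≡ 308 (mod 1260); the representative in [0, 1260) is 308

The moduli 4, 9, 35 are pairwise coprime, so by the CRT there is a unique solution mod 4·9·35 = 1260.
Solve by successive substitution. Start with x ≡ 0 (mod 4).
  Combine with x ≡ 2 (mod 9): write x = 4·t and require 4·t ≡ 2 (mod 9). Since 4^(−1) ≡ 7 (mod 9), t ≡ 7·2 ≡ 5 (mod 9). So x ≡ 4·5 = 20 (mod 36).
  Combine with x ≡ 28 (mod 35): write x = 20 + 36·t and require 20 + 36·t ≡ 28 (mod 35), i.e. 36·t ≡ 28 − 20 ≡ 8 (mod 35). Since 36^(−1) ≡ 1 (mod 35) (36 ≡ 1 (mod 35)), t ≡ 1·8 ≡ 8 (mod 35). So x ≡ 20 + 36·8 = 308 (mod 1260).
Unique solution in [0, 1260): x = 308.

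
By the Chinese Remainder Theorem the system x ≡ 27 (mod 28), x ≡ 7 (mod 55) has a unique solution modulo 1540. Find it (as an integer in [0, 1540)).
The moduli 28, 55 are pairwise coprime, so by the CRT there is a unique solution mod 28·55 = 1540.
Solve by successive substitution. Start with x ≡ 27 (mod 28).
  Combine with x ≡ 7 (mod 55): write x = 27 + 28·t and require 27 + 28·t ≡ 7 (mod 55), i.e. 28·t ≡ 7 − 27 ≡ 35 (mod 55). Since 28^(−1) ≡ 2 (mod 55), t ≡ 2·35 ≡ 15 (mod 55). So x ≡ 27 + 28·15 = 447 (mod 1540).
Unique solution in [0, 1540): x = 447.

Final answer: x ≡ 447 (mod 1540); the representative in [0, 1540) is 447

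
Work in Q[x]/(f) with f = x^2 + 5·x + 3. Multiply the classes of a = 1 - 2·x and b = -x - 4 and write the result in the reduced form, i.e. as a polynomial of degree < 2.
First multiply in Q[x] without reducing: a · b = 2·x^2 + 7·x - 4. Now divide by f(x) = x^2 + 5·x + 3, eliminating the leading term at each step:
  leading term 2·x^2: subtract (2)·f(x) = 2·x^2 + 10·x + 6, leaving -3·x - 10
The degree is now < 2, so this is the remainder. Hence a · b ≡ -3·x - 10 in Q[x]/(f).

Final answer: a · b ≡ -3·x - 10 (mod f(x))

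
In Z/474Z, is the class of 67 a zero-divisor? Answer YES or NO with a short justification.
NO

gcd(67, 474) = 1, so 67 is a unit in Z/474Z (it has a multiplicative inverse). A unit cannot be a zero-divisor: if 67·b ≡ 0 then multiplying both sides by 67^(−1) gives b ≡ 0. So 67 is not a zero-divisor.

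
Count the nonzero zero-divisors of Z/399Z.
Z/399Z has 182 nonzero zero-divisors

In Z/399Z each nonzero element is either a unit (gcd with 399 is 1) or a zero-divisor (gcd > 1). The number of units is φ(399): factorise 399 = 3 · 7 · 19, so φ(399) = (3 − 1) · (7 − 1) · (19 − 1) = 2 · 6 · 18 = 216. The nonzero elements number 399 − 1 = 398. Hence the nonzero zero-divisors number 398 − 216 = 182.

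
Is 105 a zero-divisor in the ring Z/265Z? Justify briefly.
gcd(105, 265) = 5 > 1, so 105 is not a unit in Z/265Z. In Z/nZ every nonzero non-unit is a zero-divisor: explicitly, take b = 265/gcd = 53 ≠ 0 (mod 265); then 105·53 = 5565 = 21·265, i.e. 105·53 ≡ 0 (mod 265). So 105 is a zero-divisor.

Final answer: YES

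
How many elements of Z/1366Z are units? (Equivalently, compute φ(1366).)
Z/1366Z has φ(1366) = 682 units

An element a ∈ Z/1366Z is a unit iff gcd(a, 1366) = 1, so the number of units is φ(1366). φ is multiplicative, with φ(p^e) = p^e − p^(e−1). Factorise 1366 = 2 · 683. Then
  φ(1366) = (2 − 1) · (683 − 1) = 1 · 682 = 682.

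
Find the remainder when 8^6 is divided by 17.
Use repeated squaring. Binary(6) = 110. Walk through the bits of the exponent 6 left-to-right: at each bit after the leading one, square the running value, then multiply by 8 if the bit is 1 (always reducing mod 17):
  bit 1 = 1 (leading): start with 8.
  bit 2 = 1: square 8^2 = 64 ≡ 13; bit is 1, so multiply 13·8 = 104 ≡ 2 (mod 17).
  bit 3 = 0: square 2^2 = 4 (mod 17).
Final value: 8^6 ≡ 4 (mod 17).

Final answer: 4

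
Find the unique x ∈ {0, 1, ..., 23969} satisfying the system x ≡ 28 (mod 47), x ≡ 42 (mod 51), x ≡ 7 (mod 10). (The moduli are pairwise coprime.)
x ≡ 13047 (mod 23970); the representative in [0, 23970) is 13047

The moduli 47, 51, 10 are pairwise coprime, so by the CRT there is a unique solution mod 47·51·10 = 23970.
Solve by successive substitution. Start with x ≡ 28 (mod 47).
  Combine with x ≡ 42 (mod 51): write x = 28 + 47·t and require 28 + 47·t ≡ 42 (mod 51), i.e. 47·t ≡ 42 − 28 ≡ 14 (mod 51). Since 47^(−1) ≡ 38 (mod 51), t ≡ 38·14 ≡ 22 (mod 51). So x ≡ 28 + 47·22 = 1062 (mod 2397).
  Combine with x ≡ 7 (mod 10): write x = 1062 + 2397·t and require 1062 + 2397·t ≡ 7 (mod 10), i.e. 2397·t ≡ 7 − 1062 ≡ 5 (mod 10). Since 2397^(−1) ≡ 3 (mod 10) (2397 ≡ 7 (mod 10)), t ≡ 3·5 ≡ 5 (mod 10). So x ≡ 1062 + 2397·5 = 13047 (mod 23970).
Unique solution in [0, 23970): x = 13047.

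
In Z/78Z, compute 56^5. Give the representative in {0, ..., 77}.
Use repeated squaring. Binary(5) = 101. Walk through the bits of the exponent 5 left-to-right: at each bit after the leading one, square the running value, then multiply by 56 if the bit is 1 (always reducing mod 78):
  bit 1 = 1 (leading): start with 56.
  bit 2 = 0: square 56^2 = 3136 ≡ 16 (mod 78).
  bit 3 = 1: square 16^2 = 256 ≡ 22; bit is 1, so multiply 22·56 = 1232 ≡ 62 (mod 78).
Final value: 56^5 ≡ 62 (mod 78).

Final answer: 62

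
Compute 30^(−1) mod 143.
Apply the extended Euclidean algorithm to (143, 30), tracking rows (r, s, t) with s·143 + t·30 = r. Each division r_prev = q·r_cur + r_new produces the new row as (previous row) − q·(current row):
  row A: (143, 1, 0)   [1·143 + 0·30 = 143]
  row B: (30, 0, 1)   [0·143 + 1·30 = 30]
  143 = 4·30 + 23   → row C = row A − 4·row B = (23, 1, −4)   [check: 1·143 − 4·30 = 23]
  30 = 1·23 + 7   → row D = row B − 1·row C = (7, −1, 5)   [check: −1·143 + 5·30 = 7]
  23 = 3·7 + 2   → row E = row C − 3·row D = (2, 4, −19)   [check: 4·143 − 19·30 = 2]
  7 = 3·2 + 1   → row F = row D − 3·row E = (1, −13, 62)   [check: −13·143 + 62·30 = 1]
  2 = 2·1 + 0   → remainder 0, stop. gcd = 1 (last nonzero row F).
The gcd is 1, so 30 is invertible mod 143. The last nonzero row gives −13·143 + 62·30 = 1, so t = 62. So 30^(−1) ≡ 62 (mod 143). Verify: 30 · 62 = 1860 ≡ 1 (mod 143). ✓

Final answer: 30^(−1) ≡ 62 (mod 143)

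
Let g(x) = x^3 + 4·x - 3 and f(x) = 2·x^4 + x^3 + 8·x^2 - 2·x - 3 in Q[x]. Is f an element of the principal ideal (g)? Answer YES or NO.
In Q[x] the ideal (g) consists of all multiples of g, so f ∈ (g) iff g | f, i.e. iff the remainder of f on division by g is 0. Divide f by g (g is monic, so eliminate the leading term of the running remainder at each step):
  leading term 2·x^4: subtract (2·x)·g(x) = 2·x^4 + 8·x^2 - 6·x, leaving x^3 + 4·x - 3
  leading term x^3: subtract (1)·g(x) = x^3 + 4·x - 3, leaving 0
The remainder is 0, so f(x) = g(x) · h(x) with h(x) = 2·x + 1. Hence g | f, i.e. f ∈ (g).

Final answer: YES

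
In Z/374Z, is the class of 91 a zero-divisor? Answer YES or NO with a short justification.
NO

gcd(91, 374) = 1, so 91 is a unit in Z/374Z (it has a multiplicative inverse). A unit cannot be a zero-divisor: if 91·b ≡ 0 then multiplying both sides by 91^(−1) gives b ≡ 0. So 91 is not a zero-divisor.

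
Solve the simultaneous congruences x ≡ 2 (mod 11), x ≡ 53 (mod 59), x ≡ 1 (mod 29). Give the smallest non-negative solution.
x ≡ 7251 (mod 18821); the representative in [0, 18821) is 7251

The moduli 11, 59, 29 are pairwise coprime, so by the CRT there is a unique solution mod 11·59·29 = 18821.
Solve by successive substitution. Start with x ≡ 2 (mod 11).
  Combine with x ≡ 53 (mod 59): write x = 2 + 11·t and require 2 + 11·t ≡ 53 (mod 59), i.e. 11·t ≡ 53 − 2 ≡ 51 (mod 59). Since 11^(−1) ≡ 43 (mod 59), t ≡ 43·51 ≡ 10 (mod 59). So x ≡ 2 + 11·10 = 112 (mod 649).
  Combine with x ≡ 1 (mod 29): write x = 112 + 649·t and require 112 + 649·t ≡ 1 (mod 29), i.e. 649·t ≡ 1 − 112 ≡ 5 (mod 29). Since 649^(−1) ≡ 8 (mod 29) (649 ≡ 11 (mod 29)), t ≡ 8·5 ≡ 11 (mod 29). So x ≡ 112 + 649·11 = 7251 (mod 18821).
Unique solution in [0, 18821): x = 7251.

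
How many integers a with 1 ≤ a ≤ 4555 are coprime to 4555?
3640

The number of a ∈ {1, ..., 4555} with gcd(a, 4555) = 1 is by definition Euler's totient φ(4555). φ is multiplicative, with φ(p^e) = p^e − p^(e−1). Factorise 4555 = 5 · 911. Then
  φ(4555) = (5 − 1) · (911 − 1) = 4 · 910 = 3640.
So there are 3640 such integers.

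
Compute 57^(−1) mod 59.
57^(−1) ≡ 29 (mod 59)

Apply the extended Euclidean algorithm to (59, 57), tracking rows (r, s, t) with s·59 + t·57 = r. Each division r_prev = q·r_cur + r_new produces the new row as (previous row) − q·(current row):
  row A: (59, 1, 0)   [1·59 + 0·57 = 59]
  row B: (57, 0, 1)   [0·59 + 1·57 = 57]
  59 = 1·57 + 2   → row C = row A − 1·row B = (2, 1, −1)   [check: 1·59 − 1·57 = 2]
  57 = 28·2 + 1   → row D = row B − 28·row C = (1, −28, 29)   [check: −28·59 + 29·57 = 1]
  2 = 2·1 + 0   → remainder 0, stop. gcd = 1 (last nonzero row D).
The gcd is 1, so 57 is invertible mod 59. The last nonzero row gives −28·59 + 29·57 = 1, so t = 29. So 57^(−1) ≡ 29 (mod 59). Verify: 57 · 29 = 1653 ≡ 1 (mod 59). ✓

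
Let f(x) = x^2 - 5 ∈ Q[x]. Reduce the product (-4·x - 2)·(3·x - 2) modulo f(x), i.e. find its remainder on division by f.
First multiply in Q[x] without reducing: a · b = -12·x^2 + 2·x + 4. Now divide by f(x) = x^2 - 5, eliminating the leading term at each step:
  leading term -12·x^2: subtract (-12)·f(x) = 60 - 12·x^2, leaving 2·x - 56
The degree is now < 2, so this is the remainder. Hence a · b ≡ 2·x - 56 in Q[x]/(f).

Final answer: a · b ≡ 2·x - 56 (mod f(x))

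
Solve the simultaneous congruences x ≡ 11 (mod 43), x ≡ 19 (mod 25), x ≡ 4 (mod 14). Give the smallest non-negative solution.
The moduli 43, 25, 14 are pairwise coprime, so by the CRT there is a unique solution mod 43·25·14 = 15050.
Solve by successive substitution. Start with x ≡ 11 (mod 43).
  Combine with x ≡ 19 (mod 25): write x = 11 + 43·t and require 11 + 43·t ≡ 19 (mod 25), i.e. 43·t ≡ 19 − 11 ≡ 8 (mod 25). Since 43^(−1) ≡ 7 (mod 25) (43 ≡ 18 (mod 25)), t ≡ 7·8 ≡ 6 (mod 25). So x ≡ 11 + 43·6 = 269 (mod 1075).
  Combine with x ≡ 4 (mod 14): write x = 269 + 1075·t and require 269 + 1075·t ≡ 4 (mod 14), i.e. 1075·t ≡ 4 − 269 ≡ 1 (mod 14). Since 1075^(−1) ≡ 9 (mod 14) (1075 ≡ 11 (mod 14)), t ≡ 9·1 ≡ 9 (mod 14). So x ≡ 269 + 1075·9 = 9944 (mod 15050).
Unique solution in [0, 15050): x = 9944.

Final answer: x ≡ 9944 (mod 15050); the representative in [0, 15050) is 9944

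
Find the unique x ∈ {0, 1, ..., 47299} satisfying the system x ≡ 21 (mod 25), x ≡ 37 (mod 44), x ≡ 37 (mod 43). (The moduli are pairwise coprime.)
x ≡ 3821 (mod 47300); the representative in [0, 47300) is 3821

The moduli 25, 44, 43 are pairwise coprime, so by the CRT there is a unique solution mod 25·44·43 = 47300.
Solve by successive substitution. Start with x ≡ 21 (mod 25).
  Combine with x ≡ 37 (mod 44): write x = 21 + 25·t and require 21 + 25·t ≡ 37 (mod 44), i.e. 25·t ≡ 37 − 21 ≡ 16 (mod 44). Since 25^(−1) ≡ 37 (mod 44), t ≡ 37·16 ≡ 20 (mod 44). So x ≡ 21 + 25·20 = 521 (mod 1100).
  Combine with x ≡ 37 (mod 43): write x = 521 + 1100·t and require 521 + 1100·t ≡ 37 (mod 43), i.e. 1100·t ≡ 37 − 521 ≡ 32 (mod 43). Since 1100^(−1) ≡ 31 (mod 43) (1100 ≡ 25 (mod 43)), t ≡ 31·32 ≡ 3 (mod 43). So x ≡ 521 + 1100·3 = 3821 (mod 47300).
Unique solution in [0, 47300): x = 3821.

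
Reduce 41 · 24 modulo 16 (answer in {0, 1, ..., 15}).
8

Reduce the factors first: 41 ≡ 9, 24 ≡ 8 (mod 16), so 41 · 24 ≡ 9 · 8 (mod 16). 9 · 8 = 72. Dividing by 16: 72 = 4·16 + 8. So (41 · 24) mod 16 = 8.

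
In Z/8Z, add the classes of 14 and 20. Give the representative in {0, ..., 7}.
Reduce the summands first: 14 ≡ 6, 20 ≡ 4 (mod 8), so 14 + 20 ≡ 6 + 4 (mod 8). 6 + 4 = 10; 10 = 1·8 + 2, so (14 + 20) mod 8 = 2.

Final answer: 2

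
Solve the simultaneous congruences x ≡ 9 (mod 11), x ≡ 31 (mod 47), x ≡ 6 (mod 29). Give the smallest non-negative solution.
The moduli 11, 47, 29 are pairwise coprime, so by the CRT there is a unique solution mod 11·47·29 = 14993.
Solve by successive substitution. Start with x ≡ 9 (mod 11).
  Combine with x ≡ 31 (mod 47): write x = 9 + 11·t and require 9 + 11·t ≡ 31 (mod 47), i.e. 11·t ≡ 31 − 9 ≡ 22 (mod 47). Since 11^(−1) ≡ 30 (mod 47), t ≡ 30·22 ≡ 2 (mod 47). So x ≡ 9 + 11·2 = 31 (mod 517).
  Combine with x ≡ 6 (mod 29): write x = 31 + 517·t and require 31 + 517·t ≡ 6 (mod 29), i.e. 517·t ≡ 6 − 31 ≡ 4 (mod 29). Since 517^(−1) ≡ 23 (mod 29) (517 ≡ 24 (mod 29)), t ≡ 23·4 ≡ 5 (mod 29). So x ≡ 31 + 517·5 = 2616 (mod 14993).
Unique solution in [0, 14993): x = 2616.

Final answer: x ≡ 2616 (mod 14993); the representative in [0, 14993) is 2616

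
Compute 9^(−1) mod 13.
Apply the extended Euclidean algorithm to (13, 9), tracking rows (r, s, t) with s·13 + t·9 = r. Each division r_prev = q·r_cur + r_new produces the new row as (previous row) − q·(current row):
  row A: (13, 1, 0)   [1·13 + 0·9 = 13]
  row B: (9, 0, 1)   [0·13 + 1·9 = 9]
  13 = 1·9 + 4   → row C = row A − 1·row B = (4, 1, −1)   [check: 1·13 − 1·9 = 4]
  9 = 2·4 + 1   → row D = row B − 2·row C = (1, −2, 3)   [check: −2·13 + 3·9 = 1]
  4 = 4·1 + 0   → remainder 0, stop. gcd = 1 (last nonzero row D).
The gcd is 1, so 9 is invertible mod 13. The last nonzero row gives −2·13 + 3·9 = 1, so t = 3. So 9^(−1) ≡ 3 (mod 13). Verify: 9 · 3 = 27 ≡ 1 (mod 13). ✓

Final answer: 9^(−1) ≡ 3 (mod 13)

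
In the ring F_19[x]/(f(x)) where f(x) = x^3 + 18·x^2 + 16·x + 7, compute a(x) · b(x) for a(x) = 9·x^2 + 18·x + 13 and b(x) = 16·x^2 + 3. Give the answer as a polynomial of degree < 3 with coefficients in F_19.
a · b ≡ 16·x^2 + 17 (mod f(x))

Multiply as integer polynomials: a · b = 144·x^4 + 288·x^3 + 235·x^2 + 54·x + 39. Reducing coefficients mod 19: a · b ≡ 11·x^4 + 3·x^3 + 7·x^2 + 16·x + 1. Now divide by f(x) = x^3 + 18·x^2 + 16·x + 7 in F_19[x], eliminating the leading term at each step:
  leading term 11·x^4: subtract (11·x)·f(x) = 11·x^4 + 8·x^3 + 5·x^2 + x, leaving 14·x^3 + 2·x^2 + 15·x + 1 (coefficients mod 19)
  leading term 14·x^3: subtract (14)·f(x) = 14·x^3 + 5·x^2 + 15·x + 3, leaving 16·x^2 + 17 (coefficients mod 19)
The degree is now < 3, so this is the remainder. Hence a · b ≡ 16·x^2 + 17 in F_19[x]/(f).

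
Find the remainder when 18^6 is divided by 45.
9

Use repeated squaring. Binary(6) = 110. Walk through the bits of the exponent 6 left-to-right: at each bit after the leading one, square the running value, then multiply by 18 if the bit is 1 (always reducing mod 45):
  bit 1 = 1 (leading): start with 18.
  bit 2 = 1: square 18^2 = 324 ≡ 9; bit is 1, so multiply 9·18 = 162 ≡ 27 (mod 45).
  bit 3 = 0: square 27^2 = 729 ≡ 9 (mod 45).
Final value: 18^6 ≡ 9 (mod 45).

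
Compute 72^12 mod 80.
16

Use repeated squaring. Binary(12) = 1100. Walk through the bits of the exponent 12 left-to-right: at each bit after the leading one, square the running value, then multiply by 72 if the bit is 1 (always reducing mod 80):
  bit 1 = 1 (leading): start with 72.
  bit 2 = 1: square 72^2 = 5184 ≡ 64; bit is 1, so multiply 64·72 = 4608 ≡ 48 (mod 80).
  bit 3 = 0: square 48^2 = 2304 ≡ 64 (mod 80).
  bit 4 = 0: square 64^2 = 4096 ≡ 16 (mod 80).
Final value: 72^12 ≡ 16 (mod 80).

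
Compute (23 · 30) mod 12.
Reduce the factors first: 23 ≡ 11, 30 ≡ 6 (mod 12), so 23 · 30 ≡ 11 · 6 (mod 12). 11 · 6 = 66. Dividing by 12: 66 = 5·12 + 6. So (23 · 30) mod 12 = 6.

Final answer: 6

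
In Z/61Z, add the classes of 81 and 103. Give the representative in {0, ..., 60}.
1

Reduce the summands first: 81 ≡ 20, 103 ≡ 42 (mod 61), so 81 + 103 ≡ 20 + 42 (mod 61). 20 + 42 = 62; 62 = 1·61 + 1, so (81 + 103) mod 61 = 1.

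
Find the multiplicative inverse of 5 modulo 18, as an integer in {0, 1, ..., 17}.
Apply the extended Euclidean algorithm to (18, 5), tracking rows (r, s, t) with s·18 + t·5 = r. Each division r_prev = q·r_cur + r_new produces the new row as (previous row) − q·(current row):
  row A: (18, 1, 0)   [1·18 + 0·5 = 18]
  row B: (5, 0, 1)   [0·18 + 1·5 = 5]
  18 = 3·5 + 3   → row C = row A − 3·row B = (3, 1, −3)   [check: 1·18 − 3·5 = 3]
  5 = 1·3 + 2   → row D = row B − 1·row C = (2, −1, 4)   [check: −1·18 + 4·5 = 2]
  3 = 1·2 + 1   → row E = row C − 1·row D = (1, 2, −7)   [check: 2·18 − 7·5 = 1]
  2 = 2·1 + 0   → remainder 0, stop. gcd = 1 (last nonzero row E).
The gcd is 1, so 5 is invertible mod 18. The last nonzero row gives 2·18 − 7·5 = 1, so t = −7. So 5^(−1) ≡ −7 ≡ 11 (mod 18). Verify: 5 · 11 = 55 ≡ 1 (mod 18). ✓

Final answer: 5^(−1) ≡ 11 (mod 18)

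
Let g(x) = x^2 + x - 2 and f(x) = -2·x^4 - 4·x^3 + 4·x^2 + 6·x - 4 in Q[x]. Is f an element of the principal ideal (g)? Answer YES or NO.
In Q[x] the ideal (g) consists of all multiples of g, so f ∈ (g) iff g | f, i.e. iff the remainder of f on division by g is 0. Divide f by g (g is monic, so eliminate the leading term of the running remainder at each step):
  leading term -2·x^4: subtract (-2·x^2)·g(x) = -2·x^4 - 2·x^3 + 4·x^2, leaving -2·x^3 + 6·x - 4
  leading term -2·x^3: subtract (-2·x)·g(x) = -2·x^3 - 2·x^2 + 4·x, leaving 2·x^2 + 2·x - 4
  leading term 2·x^2: subtract (2)·g(x) = 2·x^2 + 2·x - 4, leaving 0
The remainder is 0, so f(x) = g(x) · h(x) with h(x) = -2·x^2 - 2·x + 2. Hence g | f, i.e. f ∈ (g).

Final answer: YES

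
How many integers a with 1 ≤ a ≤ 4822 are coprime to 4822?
2410

The number of a ∈ {1, ..., 4822} with gcd(a, 4822) = 1 is by definition Euler's totient φ(4822). φ is multiplicative, with φ(p^e) = p^e − p^(e−1). Factorise 4822 = 2 · 2411. Then
  φ(4822) = (2 − 1) · (2411 − 1) = 1 · 2410 = 2410.
So there are 2410 such integers.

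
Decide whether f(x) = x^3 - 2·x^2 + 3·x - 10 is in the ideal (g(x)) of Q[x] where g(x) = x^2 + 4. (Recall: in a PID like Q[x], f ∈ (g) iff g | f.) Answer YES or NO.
NO

In Q[x] the ideal (g) consists of all multiples of g, so f ∈ (g) iff g | f, i.e. iff the remainder of f on division by g is 0. Divide f by g (g is monic, so eliminate the leading term of the running remainder at each step):
  leading term x^3: subtract (x)·g(x) = x^3 + 4·x, leaving -2·x^2 - x - 10
  leading term -2·x^2: subtract (-2)·g(x) = -2·x^2 - 8, leaving -x - 2
The remainder r(x) = -x - 2 ≠ 0 (and deg r < deg g), so g ∤ f, i.e. f ∉ (g).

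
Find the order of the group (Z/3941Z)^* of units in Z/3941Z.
(Z/3941Z)^* consists of the classes a with gcd(a, 3941) = 1, so its order is φ(3941). φ is multiplicative, with φ(p^e) = p^e − p^(e−1). Factorise 3941 = 7 · 563. Then
  φ(3941) = (7 − 1) · (563 − 1) = 6 · 562 = 3372.
Thus |(Z/3941Z)^*| = 3372.

Final answer: |(Z/3941Z)^*| = 3372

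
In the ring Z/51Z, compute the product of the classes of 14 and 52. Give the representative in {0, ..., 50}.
14

Reduce the factors first: 52 ≡ 1 (mod 51), so 14 · 52 ≡ 14 · 1 (mod 51). 14 · 1 = 14. Dividing by 51: 14 = 0·51 + 14. So (14 · 52) mod 51 = 14.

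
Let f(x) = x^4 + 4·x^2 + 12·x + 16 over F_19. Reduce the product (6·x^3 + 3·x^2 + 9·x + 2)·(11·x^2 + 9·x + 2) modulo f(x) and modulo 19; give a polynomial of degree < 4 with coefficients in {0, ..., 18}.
Multiply as integer polynomials: a · b = 66·x^5 + 87·x^4 + 138·x^3 + 109·x^2 + 36·x + 4. Reducing coefficients mod 19: a · b ≡ 9·x^5 + 11·x^4 + 5·x^3 + 14·x^2 + 17·x + 4. Now divide by f(x) = x^4 + 4·x^2 + 12·x + 16 in F_19[x], eliminating the leading term at each step:
  leading term 9·x^5: subtract (9·x)·f(x) = 9·x^5 + 17·x^3 + 13·x^2 + 11·x, leaving 11·x^4 + 7·x^3 + x^2 + 6·x + 4 (coefficients mod 19)
  leading term 11·x^4: subtract (11)·f(x) = 11·x^4 + 6·x^2 + 18·x + 5, leaving 7·x^3 + 14·x^2 + 7·x + 18 (coefficients mod 19)
The degree is now < 4, so this is the remainder. Hence a · b ≡ 7·x^3 + 14·x^2 + 7·x + 18 in F_19[x]/(f).

Final answer: a · b ≡ 7·x^3 + 14·x^2 + 7·x + 18 (mod f(x))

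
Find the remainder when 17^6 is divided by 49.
Use repeated squaring. Binary(6) = 110. Walk through the bits of the exponent 6 left-to-right: at each bit after the leading one, square the running value, then multiply by 17 if the bit is 1 (always reducing mod 49):
  bit 1 = 1 (leading): start with 17.
  bit 2 = 1: square 17^2 = 289 ≡ 44; bit is 1, so multiply 44·17 = 748 ≡ 13 (mod 49).
  bit 3 = 0: square 13^2 = 169 ≡ 22 (mod 49).
Final value: 17^6 ≡ 22 (mod 49).

Final answer: 22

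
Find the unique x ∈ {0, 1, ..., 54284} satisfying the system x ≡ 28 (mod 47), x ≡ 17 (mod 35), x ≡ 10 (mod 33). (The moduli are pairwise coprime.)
The moduli 47, 35, 33 are pairwise coprime, so by the CRT there is a unique solution mod 47·35·33 = 54285.
Solve by successive substitution. Start with x ≡ 28 (mod 47).
  Combine with x ≡ 17 (mod 35): write x = 28 + 47·t and require 28 + 47·t ≡ 17 (mod 35), i.e. 47·t ≡ 17 − 28 ≡ 24 (mod 35). Since 47^(−1) ≡ 3 (mod 35) (47 ≡ 12 (mod 35)), t ≡ 3·24 ≡ 2 (mod 35). So x ≡ 28 + 47·2 = 122 (mod 1645).
  Combine with x ≡ 10 (mod 33): write x = 122 + 1645·t and require 122 + 1645·t ≡ 10 (mod 33), i.e. 1645·t ≡ 10 − 122 ≡ 20 (mod 33). Since 1645^(−1) ≡ 13 (mod 33) (1645 ≡ 28 (mod 33)), t ≡ 13·20 ≡ 29 (mod 33). So x ≡ 122 + 1645·29 = 47827 (mod 54285).
Unique solution in [0, 54285): x = 47827.

Final answer: x ≡ 47827 (mod 54285); the representative in [0, 54285) is 47827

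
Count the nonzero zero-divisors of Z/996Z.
In Z/996Z each nonzero element is either a unit (gcd with 996 is 1) or a zero-divisor (gcd > 1). The number of units is φ(996): factorise 996 = 2^2 · 3 · 83, so φ(996) = (2^2 − 2^1) · (3 − 1) · (83 − 1) = 2 · 2 · 82 = 328. The nonzero elements number 996 − 1 = 995. Hence the nonzero zero-divisors number 995 − 328 = 667.

Final answer: Z/996Z has 667 nonzero zero-divisors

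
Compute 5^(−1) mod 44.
Apply the extended Euclidean algorithm to (44, 5), tracking rows (r, s, t) with s·44 + t·5 = r. Each division r_prev = q·r_cur + r_new produces the new row as (previous row) − q·(current row):
  row A: (44, 1, 0)   [1·44 + 0·5 = 44]
  row B: (5, 0, 1)   [0·44 + 1·5 = 5]
  44 = 8·5 + 4   → row C = row A − 8·row B = (4, 1, −8)   [check: 1·44 − 8·5 = 4]
  5 = 1·4 + 1   → row D = row B − 1·row C = (1, −1, 9)   [check: −1·44 + 9·5 = 1]
  4 = 4·1 + 0   → remainder 0, stop. gcd = 1 (last nonzero row D).
The gcd is 1, so 5 is invertible mod 44. The last nonzero row gives −1·44 + 9·5 = 1, so t = 9. So 5^(−1) ≡ 9 (mod 44). Verify: 5 · 9 = 45 ≡ 1 (mod 44). ✓

Final answer: 5^(−1) ≡ 9 (mod 44)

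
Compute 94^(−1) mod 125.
94^(−1) ≡ 4 (mod 125)

Apply the extended Euclidean algorithm to (125, 94), tracking rows (r, s, t) with s·125 + t·94 = r. Each division r_prev = q·r_cur + r_new produces the new row as (previous row) − q·(current row):
  row A: (125, 1, 0)   [1·125 + 0·94 = 125]
  row B: (94, 0, 1)   [0·125 + 1·94 = 94]
  125 = 1·94 + 31   → row C = row A − 1·row B = (31, 1, −1)   [check: 1·125 − 1·94 = 31]
  94 = 3·31 + 1   → row D = row B − 3·row C = (1, −3, 4)   [check: −3·125 + 4·94 = 1]
  31 = 31·1 + 0   → remainder 0, stop. gcd = 1 (last nonzero row D).
The gcd is 1, so 94 is invertible mod 125. The last nonzero row gives −3·125 + 4·94 = 1, so t = 4. So 94^(−1) ≡ 4 (mod 125). Verify: 94 · 4 = 376 ≡ 1 (mod 125). ✓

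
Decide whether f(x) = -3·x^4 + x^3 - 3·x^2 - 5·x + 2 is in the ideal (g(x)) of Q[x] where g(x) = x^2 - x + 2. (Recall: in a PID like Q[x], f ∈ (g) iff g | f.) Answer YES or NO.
In Q[x] the ideal (g) consists of all multiples of g, so f ∈ (g) iff g | f, i.e. iff the remainder of f on division by g is 0. Divide f by g (g is monic, so eliminate the leading term of the running remainder at each step):
  leading term -3·x^4: subtract (-3·x^2)·g(x) = -3·x^4 + 3·x^3 - 6·x^2, leaving -2·x^3 + 3·x^2 - 5·x + 2
  leading term -2·x^3: subtract (-2·x)·g(x) = -2·x^3 + 2·x^2 - 4·x, leaving x^2 - x + 2
  leading term x^2: subtract (1)·g(x) = x^2 - x + 2, leaving 0
The remainder is 0, so f(x) = g(x) · h(x) with h(x) = -3·x^2 - 2·x + 1. Hence g | f, i.e. f ∈ (g).

Final answer: YES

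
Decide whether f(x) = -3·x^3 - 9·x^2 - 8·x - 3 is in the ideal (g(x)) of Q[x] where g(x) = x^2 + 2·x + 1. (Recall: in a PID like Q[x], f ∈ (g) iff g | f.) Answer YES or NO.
NO

In Q[x] the ideal (g) consists of all multiples of g, so f ∈ (g) iff g | f, i.e. iff the remainder of f on division by g is 0. Divide f by g (g is monic, so eliminate the leading term of the running remainder at each step):
  leading term -3·x^3: subtract (-3·x)·g(x) = -3·x^3 - 6·x^2 - 3·x, leaving -3·x^2 - 5·x - 3
  leading term -3·x^2: subtract (-3)·g(x) = -3·x^2 - 6·x - 3, leaving x
The remainder r(x) = x ≠ 0 (and deg r < deg g), so g ∤ f, i.e. f ∉ (g).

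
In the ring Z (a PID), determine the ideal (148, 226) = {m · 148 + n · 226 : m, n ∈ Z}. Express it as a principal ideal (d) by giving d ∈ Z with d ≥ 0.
In the PID Z, (a, b) is generated by gcd(a, b). Compute gcd(226, 148) with the extended Euclidean algorithm, tracking rows (r, s, t) with s·226 + t·148 = r:
  row A: (226, 1, 0)   [1·226 + 0·148 = 226]
  row B: (148, 0, 1)   [0·226 + 1·148 = 148]
  226 = 1·148 + 78   → row C = row A − 1·row B = (78, 1, −1)   [check: 1·226 − 1·148 = 78]
  148 = 1·78 + 70   → row D = row B − 1·row C = (70, −1, 2)   [check: −1·226 + 2·148 = 70]
  78 = 1·70 + 8   → row E = row C − 1·row D = (8, 2, −3)   [check: 2·226 − 3·148 = 8]
  70 = 8·8 + 6   → row F = row D − 8·row E = (6, −17, 26)   [check: −17·226 + 26·148 = 6]
  8 = 1·6 + 2   → row G = row E − 1·row F = (2, 19, −29)   [check: 19·226 − 29·148 = 2]
  6 = 3·2 + 0   → remainder 0, stop. gcd = 2 (last nonzero row G).
So gcd(148, 226) = 2, with Bézout identity 19·226 − 29·148 = 2. Containment (⊇): the Bézout identity exhibits 2 as an element of (148, 226), giving (2) ⊆ (148, 226). Containment (⊆): since 2 | 148 and 2 | 226 (148 = 2·74, 226 = 2·113), every Z-linear combination of 148 and 226 is divisible by 2, so (148, 226) ⊆ (2). Therefore (148, 226) = (2), d = 2.

Final answer: (148, 226) = (2); d = 2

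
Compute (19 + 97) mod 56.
Reduce the summands first: 97 ≡ 41 (mod 56), so 19 + 97 ≡ 19 + 41 (mod 56). 19 + 41 = 60; 60 = 1·56 + 4, so (19 + 97) mod 56 = 4.

Final answer: 4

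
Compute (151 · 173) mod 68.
Reduce the factors first: 151 ≡ 15, 173 ≡ 37 (mod 68), so 151 · 173 ≡ 15 · 37 (mod 68). 15 · 37 = 555. Dividing by 68: 555 = 8·68 + 11. So (151 · 173) mod 68 = 11.

Final answer: 11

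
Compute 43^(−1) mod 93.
Apply the extended Euclidean algorithm to (93, 43), tracking rows (r, s, t) with s·93 + t·43 = r. Each division r_prev = q·r_cur + r_new produces the new row as (previous row) − q·(current row):
  row A: (93, 1, 0)   [1·93 + 0·43 = 93]
  row B: (43, 0, 1)   [0·93 + 1·43 = 43]
  93 = 2·43 + 7   → row C = row A − 2·row B = (7, 1, −2)   [check: 1·93 − 2·43 = 7]
  43 = 6·7 + 1   → row D = row B − 6·row C = (1, −6, 13)   [check: −6·93 + 13·43 = 1]
  7 = 7·1 + 0   → remainder 0, stop. gcd = 1 (last nonzero row D).
The gcd is 1, so 43 is invertible mod 93. The last nonzero row gives −6·93 + 13·43 = 1, so t = 13. So 43^(−1) ≡ 13 (mod 93). Verify: 43 · 13 = 559 ≡ 1 (mod 93). ✓

Final answer: 43^(−1) ≡ 13 (mod 93)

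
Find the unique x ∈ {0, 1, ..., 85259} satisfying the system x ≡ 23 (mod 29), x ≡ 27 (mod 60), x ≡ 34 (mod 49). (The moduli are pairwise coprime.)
x ≡ 15567 (mod 85260); the representative in [0, 85260) is 15567

The moduli 29, 60, 49 are pairwise coprime, so by the CRT there is a unique solution mod 29·60·49 = 85260.
Solve by successive substitution. Start with x ≡ 23 (mod 29).
  Combine with x ≡ 27 (mod 60): write x = 23 + 29·t and require 23 + 29·t ≡ 27 (mod 60), i.e. 29·t ≡ 27 − 23 ≡ 4 (mod 60). Since 29^(−1) ≡ 29 (mod 60), t ≡ 29·4 ≡ 56 (mod 60). So x ≡ 23 + 29·56 = 1647 (mod 1740).
  Combine with x ≡ 34 (mod 49): write x = 1647 + 1740·t and require 1647 + 1740·t ≡ 34 (mod 49), i.e. 1740·t ≡ 34 − 1647 ≡ 4 (mod 49). Since 1740^(−1) ≡ 2 (mod 49) (1740 ≡ 25 (mod 49)), t ≡ 2·4 ≡ 8 (mod 49). So x ≡ 1647 + 1740·8 = 15567 (mod 85260).
Unique solution in [0, 85260): x = 15567.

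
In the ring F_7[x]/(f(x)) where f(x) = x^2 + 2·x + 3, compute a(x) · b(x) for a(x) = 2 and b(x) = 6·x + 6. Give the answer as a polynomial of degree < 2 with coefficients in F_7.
a · b ≡ 5·x + 5 (mod f(x))

Multiply as integer polynomials: a · b = 12·x + 12. Reducing coefficients mod 7: a · b ≡ 5·x + 5. This already has degree < 2, so no reduction by f is needed. Hence a · b ≡ 5·x + 5 in F_7[x]/(f).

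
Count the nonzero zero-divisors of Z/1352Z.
Z/1352Z has 727 nonzero zero-divisors

In Z/1352Z each nonzero element is either a unit (gcd with 1352 is 1) or a zero-divisor (gcd > 1). The number of units is φ(1352): factorise 1352 = 2^3 · 13^2, so φ(1352) = (2^3 − 2^2) · (13^2 − 13^1) = 4 · 156 = 624. The nonzero elements number 1352 − 1 = 1351. Hence the nonzero zero-divisors number 1351 − 624 = 727.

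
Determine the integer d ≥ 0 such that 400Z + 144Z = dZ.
(400, 144) = (16); d = 16

In the PID Z, (a, b) is generated by gcd(a, b). Compute gcd(400, 144) with the extended Euclidean algorithm, tracking rows (r, s, t) with s·400 + t·144 = r:
  row A: (400, 1, 0)   [1·400 + 0·144 = 400]
  row B: (144, 0, 1)   [0·400 + 1·144 = 144]
  400 = 2·144 + 112   → row C = row A − 2·row B = (112, 1, −2)   [check: 1·400 − 2·144 = 112]
  144 = 1·112 + 32   → row D = row B − 1·row C = (32, −1, 3)   [check: −1·400 + 3·144 = 32]
  112 = 3·32 + 16   → row E = row C − 3·row D = (16, 4, −11)   [check: 4·400 − 11·144 = 16]
  32 = 2·16 + 0   → remainder 0, stop. gcd = 16 (last nonzero row E).
So gcd(400, 144) = 16, with Bézout identity 4·400 − 11·144 = 16. Containment (⊇): the Bézout identity exhibits 16 as an element of (400, 144), giving (16) ⊆ (400, 144). Containment (⊆): since 16 | 400 and 16 | 144 (400 = 16·25, 144 = 16·9), every Z-linear combination of 400 and 144 is divisible by 16, so (400, 144) ⊆ (16). Therefore (400, 144) = (16), d = 16.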